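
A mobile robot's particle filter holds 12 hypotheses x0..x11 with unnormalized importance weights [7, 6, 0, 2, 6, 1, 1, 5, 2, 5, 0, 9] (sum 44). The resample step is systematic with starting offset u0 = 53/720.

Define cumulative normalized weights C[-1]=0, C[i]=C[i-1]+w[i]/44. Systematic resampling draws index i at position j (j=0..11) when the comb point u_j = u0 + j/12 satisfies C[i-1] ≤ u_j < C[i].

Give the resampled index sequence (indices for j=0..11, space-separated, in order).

C = [7/44, 13/44, 13/44, 15/44, 21/44, 1/2, 23/44, 7/11, 15/22, 35/44, 35/44, 1]
j=0: u_0=53/720 ∈ [0, 7/44) → index 0
j=1: u_1=113/720 ∈ [0, 7/44) → index 0
j=2: u_2=173/720 ∈ [7/44, 13/44) → index 1
j=3: u_3=233/720 ∈ [13/44, 15/44) → index 3
j=4: u_4=293/720 ∈ [15/44, 21/44) → index 4
j=5: u_5=353/720 ∈ [21/44, 1/2) → index 5
j=6: u_6=413/720 ∈ [23/44, 7/11) → index 7
j=7: u_7=473/720 ∈ [7/11, 15/22) → index 8
j=8: u_8=533/720 ∈ [15/22, 35/44) → index 9
j=9: u_9=593/720 ∈ [35/44, 1) → index 11
j=10: u_10=653/720 ∈ [35/44, 1) → index 11
j=11: u_11=713/720 ∈ [35/44, 1) → index 11

0 0 1 3 4 5 7 8 9 11 11 11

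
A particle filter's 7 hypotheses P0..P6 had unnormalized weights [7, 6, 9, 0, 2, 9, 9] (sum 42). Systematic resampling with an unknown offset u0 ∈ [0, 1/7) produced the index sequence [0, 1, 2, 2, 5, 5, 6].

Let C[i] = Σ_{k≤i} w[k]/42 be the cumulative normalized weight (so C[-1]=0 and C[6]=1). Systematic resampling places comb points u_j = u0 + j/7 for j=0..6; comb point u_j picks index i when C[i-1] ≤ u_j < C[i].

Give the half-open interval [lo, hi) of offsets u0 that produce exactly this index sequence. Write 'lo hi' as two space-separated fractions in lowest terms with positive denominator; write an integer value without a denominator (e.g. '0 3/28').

C = [1/6, 13/42, 11/21, 11/21, 4/7, 11/14, 1]
j=0 picked index 0: u0 ∈ [0, 1/6)
j=1 picked index 1: u0 ∈ [1/42, 1/6)
j=2 picked index 2: u0 ∈ [1/42, 5/21)
j=3 picked index 2: u0 ∈ [-5/42, 2/21)
j=4 picked index 5: u0 ∈ [0, 3/14)
j=5 picked index 5: u0 ∈ [-1/7, 1/14)
j=6 picked index 6: u0 ∈ [-1/14, 1/7)
intersection: [1/42, 1/14)

1/42 1/14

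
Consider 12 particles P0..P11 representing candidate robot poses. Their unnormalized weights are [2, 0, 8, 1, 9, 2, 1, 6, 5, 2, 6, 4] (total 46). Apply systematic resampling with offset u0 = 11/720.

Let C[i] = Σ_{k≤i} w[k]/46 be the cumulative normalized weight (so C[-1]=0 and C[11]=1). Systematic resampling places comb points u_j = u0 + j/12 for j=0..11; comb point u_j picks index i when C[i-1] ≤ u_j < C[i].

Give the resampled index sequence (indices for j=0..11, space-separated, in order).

C = [1/23, 1/23, 5/23, 11/46, 10/23, 11/23, 1/2, 29/46, 17/23, 18/23, 21/23, 1]
j=0: u_0=11/720 ∈ [0, 1/23) → index 0
j=1: u_1=71/720 ∈ [1/23, 5/23) → index 2
j=2: u_2=131/720 ∈ [1/23, 5/23) → index 2
j=3: u_3=191/720 ∈ [11/46, 10/23) → index 4
j=4: u_4=251/720 ∈ [11/46, 10/23) → index 4
j=5: u_5=311/720 ∈ [11/46, 10/23) → index 4
j=6: u_6=371/720 ∈ [1/2, 29/46) → index 7
j=7: u_7=431/720 ∈ [1/2, 29/46) → index 7
j=8: u_8=491/720 ∈ [29/46, 17/23) → index 8
j=9: u_9=551/720 ∈ [17/23, 18/23) → index 9
j=10: u_10=611/720 ∈ [18/23, 21/23) → index 10
j=11: u_11=671/720 ∈ [21/23, 1) → index 11

0 2 2 4 4 4 7 7 8 9 10 11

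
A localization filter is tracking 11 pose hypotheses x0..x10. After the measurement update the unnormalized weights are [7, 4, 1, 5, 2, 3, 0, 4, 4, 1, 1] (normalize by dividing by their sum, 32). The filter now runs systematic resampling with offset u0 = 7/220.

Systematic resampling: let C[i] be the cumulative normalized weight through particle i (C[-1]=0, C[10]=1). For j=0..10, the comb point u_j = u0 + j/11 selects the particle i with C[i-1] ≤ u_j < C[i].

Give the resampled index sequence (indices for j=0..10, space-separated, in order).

0 0 0 1 3 3 4 5 7 8 9

C = [7/32, 11/32, 3/8, 17/32, 19/32, 11/16, 11/16, 13/16, 15/16, 31/32, 1]
j=0: u_0=7/220 ∈ [0, 7/32) → index 0
j=1: u_1=27/220 ∈ [0, 7/32) → index 0
j=2: u_2=47/220 ∈ [0, 7/32) → index 0
j=3: u_3=67/220 ∈ [7/32, 11/32) → index 1
j=4: u_4=87/220 ∈ [3/8, 17/32) → index 3
j=5: u_5=107/220 ∈ [3/8, 17/32) → index 3
j=6: u_6=127/220 ∈ [17/32, 19/32) → index 4
j=7: u_7=147/220 ∈ [19/32, 11/16) → index 5
j=8: u_8=167/220 ∈ [11/16, 13/16) → index 7
j=9: u_9=17/20 ∈ [13/16, 15/16) → index 8
j=10: u_10=207/220 ∈ [15/16, 31/32) → index 9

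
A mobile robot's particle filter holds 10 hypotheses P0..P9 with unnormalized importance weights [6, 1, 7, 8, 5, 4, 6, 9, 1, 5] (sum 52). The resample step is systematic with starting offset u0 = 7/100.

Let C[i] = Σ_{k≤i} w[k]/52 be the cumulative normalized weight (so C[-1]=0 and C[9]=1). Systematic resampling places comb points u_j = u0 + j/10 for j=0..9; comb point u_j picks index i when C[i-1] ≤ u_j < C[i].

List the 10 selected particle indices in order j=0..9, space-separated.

C = [3/26, 7/52, 7/26, 11/26, 27/52, 31/52, 37/52, 23/26, 47/52, 1]
j=0: u_0=7/100 ∈ [0, 3/26) → index 0
j=1: u_1=17/100 ∈ [7/52, 7/26) → index 2
j=2: u_2=27/100 ∈ [7/26, 11/26) → index 3
j=3: u_3=37/100 ∈ [7/26, 11/26) → index 3
j=4: u_4=47/100 ∈ [11/26, 27/52) → index 4
j=5: u_5=57/100 ∈ [27/52, 31/52) → index 5
j=6: u_6=67/100 ∈ [31/52, 37/52) → index 6
j=7: u_7=77/100 ∈ [37/52, 23/26) → index 7
j=8: u_8=87/100 ∈ [37/52, 23/26) → index 7
j=9: u_9=97/100 ∈ [47/52, 1) → index 9

0 2 3 3 4 5 6 7 7 9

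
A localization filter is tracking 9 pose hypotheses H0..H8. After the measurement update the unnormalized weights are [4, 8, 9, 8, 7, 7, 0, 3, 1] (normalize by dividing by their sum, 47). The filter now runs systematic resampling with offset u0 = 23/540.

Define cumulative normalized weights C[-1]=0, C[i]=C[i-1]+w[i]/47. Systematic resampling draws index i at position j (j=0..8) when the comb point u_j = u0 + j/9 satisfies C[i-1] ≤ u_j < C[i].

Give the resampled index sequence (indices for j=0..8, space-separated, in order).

C = [4/47, 12/47, 21/47, 29/47, 36/47, 43/47, 43/47, 46/47, 1]
j=0: u_0=23/540 ∈ [0, 4/47) → index 0
j=1: u_1=83/540 ∈ [4/47, 12/47) → index 1
j=2: u_2=143/540 ∈ [12/47, 21/47) → index 2
j=3: u_3=203/540 ∈ [12/47, 21/47) → index 2
j=4: u_4=263/540 ∈ [21/47, 29/47) → index 3
j=5: u_5=323/540 ∈ [21/47, 29/47) → index 3
j=6: u_6=383/540 ∈ [29/47, 36/47) → index 4
j=7: u_7=443/540 ∈ [36/47, 43/47) → index 5
j=8: u_8=503/540 ∈ [43/47, 46/47) → index 7

0 1 2 2 3 3 4 5 7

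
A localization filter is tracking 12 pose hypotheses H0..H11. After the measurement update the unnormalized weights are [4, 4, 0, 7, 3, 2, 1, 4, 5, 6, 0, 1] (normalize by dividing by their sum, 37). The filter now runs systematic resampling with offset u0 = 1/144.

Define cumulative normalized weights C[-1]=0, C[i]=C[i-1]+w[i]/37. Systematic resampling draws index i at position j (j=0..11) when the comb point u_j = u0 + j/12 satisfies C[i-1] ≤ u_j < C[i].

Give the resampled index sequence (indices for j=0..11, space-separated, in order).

C = [4/37, 8/37, 8/37, 15/37, 18/37, 20/37, 21/37, 25/37, 30/37, 36/37, 36/37, 1]
j=0: u_0=1/144 ∈ [0, 4/37) → index 0
j=1: u_1=13/144 ∈ [0, 4/37) → index 0
j=2: u_2=25/144 ∈ [4/37, 8/37) → index 1
j=3: u_3=37/144 ∈ [8/37, 15/37) → index 3
j=4: u_4=49/144 ∈ [8/37, 15/37) → index 3
j=5: u_5=61/144 ∈ [15/37, 18/37) → index 4
j=6: u_6=73/144 ∈ [18/37, 20/37) → index 5
j=7: u_7=85/144 ∈ [21/37, 25/37) → index 7
j=8: u_8=97/144 ∈ [21/37, 25/37) → index 7
j=9: u_9=109/144 ∈ [25/37, 30/37) → index 8
j=10: u_10=121/144 ∈ [30/37, 36/37) → index 9
j=11: u_11=133/144 ∈ [30/37, 36/37) → index 9

0 0 1 3 3 4 5 7 7 8 9 9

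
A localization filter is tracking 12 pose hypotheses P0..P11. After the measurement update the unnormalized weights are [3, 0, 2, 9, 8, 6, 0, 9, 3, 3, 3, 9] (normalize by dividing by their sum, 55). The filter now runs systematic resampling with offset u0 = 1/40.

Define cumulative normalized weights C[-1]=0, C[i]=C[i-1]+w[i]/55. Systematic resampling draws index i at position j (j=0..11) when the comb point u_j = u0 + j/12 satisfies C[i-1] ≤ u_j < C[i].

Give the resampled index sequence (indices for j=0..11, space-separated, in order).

0 3 3 4 4 5 7 7 8 9 11 11

C = [3/55, 3/55, 1/11, 14/55, 2/5, 28/55, 28/55, 37/55, 8/11, 43/55, 46/55, 1]
j=0: u_0=1/40 ∈ [0, 3/55) → index 0
j=1: u_1=13/120 ∈ [1/11, 14/55) → index 3
j=2: u_2=23/120 ∈ [1/11, 14/55) → index 3
j=3: u_3=11/40 ∈ [14/55, 2/5) → index 4
j=4: u_4=43/120 ∈ [14/55, 2/5) → index 4
j=5: u_5=53/120 ∈ [2/5, 28/55) → index 5
j=6: u_6=21/40 ∈ [28/55, 37/55) → index 7
j=7: u_7=73/120 ∈ [28/55, 37/55) → index 7
j=8: u_8=83/120 ∈ [37/55, 8/11) → index 8
j=9: u_9=31/40 ∈ [8/11, 43/55) → index 9
j=10: u_10=103/120 ∈ [46/55, 1) → index 11
j=11: u_11=113/120 ∈ [46/55, 1) → index 11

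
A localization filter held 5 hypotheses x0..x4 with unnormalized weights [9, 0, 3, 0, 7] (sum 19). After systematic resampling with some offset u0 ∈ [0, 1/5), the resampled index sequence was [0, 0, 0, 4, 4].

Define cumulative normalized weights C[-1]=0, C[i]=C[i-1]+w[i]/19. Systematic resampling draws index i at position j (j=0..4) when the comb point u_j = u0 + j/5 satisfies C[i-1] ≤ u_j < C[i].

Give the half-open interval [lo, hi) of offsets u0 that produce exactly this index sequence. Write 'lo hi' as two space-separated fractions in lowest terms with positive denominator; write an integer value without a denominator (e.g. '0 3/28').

3/95 7/95

C = [9/19, 9/19, 12/19, 12/19, 1]
j=0 picked index 0: u0 ∈ [0, 9/19)
j=1 picked index 0: u0 ∈ [-1/5, 26/95)
j=2 picked index 0: u0 ∈ [-2/5, 7/95)
j=3 picked index 4: u0 ∈ [3/95, 2/5)
j=4 picked index 4: u0 ∈ [-16/95, 1/5)
intersection: [3/95, 7/95)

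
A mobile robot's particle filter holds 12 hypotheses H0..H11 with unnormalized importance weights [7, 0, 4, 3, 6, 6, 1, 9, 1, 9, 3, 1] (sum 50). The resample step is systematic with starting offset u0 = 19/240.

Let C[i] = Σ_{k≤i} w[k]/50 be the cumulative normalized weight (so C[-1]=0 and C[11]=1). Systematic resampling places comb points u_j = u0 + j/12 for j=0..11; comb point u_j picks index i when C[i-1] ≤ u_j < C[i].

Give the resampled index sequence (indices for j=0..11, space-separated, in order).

0 2 3 4 5 5 7 7 9 9 9 11

C = [7/50, 7/50, 11/50, 7/25, 2/5, 13/25, 27/50, 18/25, 37/50, 23/25, 49/50, 1]
j=0: u_0=19/240 ∈ [0, 7/50) → index 0
j=1: u_1=13/80 ∈ [7/50, 11/50) → index 2
j=2: u_2=59/240 ∈ [11/50, 7/25) → index 3
j=3: u_3=79/240 ∈ [7/25, 2/5) → index 4
j=4: u_4=33/80 ∈ [2/5, 13/25) → index 5
j=5: u_5=119/240 ∈ [2/5, 13/25) → index 5
j=6: u_6=139/240 ∈ [27/50, 18/25) → index 7
j=7: u_7=53/80 ∈ [27/50, 18/25) → index 7
j=8: u_8=179/240 ∈ [37/50, 23/25) → index 9
j=9: u_9=199/240 ∈ [37/50, 23/25) → index 9
j=10: u_10=73/80 ∈ [37/50, 23/25) → index 9
j=11: u_11=239/240 ∈ [49/50, 1) → index 11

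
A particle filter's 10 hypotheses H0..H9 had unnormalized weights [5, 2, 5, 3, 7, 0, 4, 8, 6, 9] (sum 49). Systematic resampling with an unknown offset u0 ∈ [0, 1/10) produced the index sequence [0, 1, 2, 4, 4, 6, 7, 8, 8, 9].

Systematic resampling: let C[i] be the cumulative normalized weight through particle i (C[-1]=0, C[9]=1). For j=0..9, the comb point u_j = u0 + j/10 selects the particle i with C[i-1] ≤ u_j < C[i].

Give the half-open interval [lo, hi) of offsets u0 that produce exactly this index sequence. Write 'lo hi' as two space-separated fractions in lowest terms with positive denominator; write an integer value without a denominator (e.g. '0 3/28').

C = [5/49, 1/7, 12/49, 15/49, 22/49, 22/49, 26/49, 34/49, 40/49, 1]
j=0 picked index 0: u0 ∈ [0, 5/49)
j=1 picked index 1: u0 ∈ [1/490, 3/70)
j=2 picked index 2: u0 ∈ [-2/35, 11/245)
j=3 picked index 4: u0 ∈ [3/490, 73/490)
j=4 picked index 4: u0 ∈ [-23/245, 12/245)
j=5 picked index 6: u0 ∈ [-5/98, 3/98)
j=6 picked index 7: u0 ∈ [-17/245, 23/245)
j=7 picked index 8: u0 ∈ [-3/490, 57/490)
j=8 picked index 8: u0 ∈ [-26/245, 4/245)
j=9 picked index 9: u0 ∈ [-41/490, 1/10)
intersection: [3/490, 4/245)

3/490 4/245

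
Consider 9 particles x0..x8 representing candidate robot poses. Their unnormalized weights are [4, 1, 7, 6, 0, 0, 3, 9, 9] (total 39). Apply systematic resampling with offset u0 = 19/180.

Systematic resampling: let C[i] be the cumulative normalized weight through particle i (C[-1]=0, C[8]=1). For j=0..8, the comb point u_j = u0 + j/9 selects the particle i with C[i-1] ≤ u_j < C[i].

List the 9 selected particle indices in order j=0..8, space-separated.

1 2 3 3 7 7 8 8 8

C = [4/39, 5/39, 4/13, 6/13, 6/13, 6/13, 7/13, 10/13, 1]
j=0: u_0=19/180 ∈ [4/39, 5/39) → index 1
j=1: u_1=13/60 ∈ [5/39, 4/13) → index 2
j=2: u_2=59/180 ∈ [4/13, 6/13) → index 3
j=3: u_3=79/180 ∈ [4/13, 6/13) → index 3
j=4: u_4=11/20 ∈ [7/13, 10/13) → index 7
j=5: u_5=119/180 ∈ [7/13, 10/13) → index 7
j=6: u_6=139/180 ∈ [10/13, 1) → index 8
j=7: u_7=53/60 ∈ [10/13, 1) → index 8
j=8: u_8=179/180 ∈ [10/13, 1) → index 8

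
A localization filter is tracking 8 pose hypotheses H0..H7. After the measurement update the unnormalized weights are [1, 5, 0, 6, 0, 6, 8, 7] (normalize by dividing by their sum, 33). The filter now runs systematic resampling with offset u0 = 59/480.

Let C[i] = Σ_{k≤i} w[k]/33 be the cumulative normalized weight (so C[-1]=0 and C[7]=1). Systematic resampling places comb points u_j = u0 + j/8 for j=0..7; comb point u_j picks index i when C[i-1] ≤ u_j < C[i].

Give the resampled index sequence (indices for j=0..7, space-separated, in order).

1 3 5 5 6 6 7 7

C = [1/33, 2/11, 2/11, 4/11, 4/11, 6/11, 26/33, 1]
j=0: u_0=59/480 ∈ [1/33, 2/11) → index 1
j=1: u_1=119/480 ∈ [2/11, 4/11) → index 3
j=2: u_2=179/480 ∈ [4/11, 6/11) → index 5
j=3: u_3=239/480 ∈ [4/11, 6/11) → index 5
j=4: u_4=299/480 ∈ [6/11, 26/33) → index 6
j=5: u_5=359/480 ∈ [6/11, 26/33) → index 6
j=6: u_6=419/480 ∈ [26/33, 1) → index 7
j=7: u_7=479/480 ∈ [26/33, 1) → index 7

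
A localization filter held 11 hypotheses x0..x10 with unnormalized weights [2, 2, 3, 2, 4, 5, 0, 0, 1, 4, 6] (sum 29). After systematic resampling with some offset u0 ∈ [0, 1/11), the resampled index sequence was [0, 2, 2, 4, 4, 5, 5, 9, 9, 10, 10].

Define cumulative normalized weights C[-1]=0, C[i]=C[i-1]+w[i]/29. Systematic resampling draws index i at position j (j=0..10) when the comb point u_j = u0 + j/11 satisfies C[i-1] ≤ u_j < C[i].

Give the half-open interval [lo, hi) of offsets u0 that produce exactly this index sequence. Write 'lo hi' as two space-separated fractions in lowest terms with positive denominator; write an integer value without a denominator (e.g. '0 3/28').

C = [2/29, 4/29, 7/29, 9/29, 13/29, 18/29, 18/29, 18/29, 19/29, 23/29, 1]
j=0 picked index 0: u0 ∈ [0, 2/29)
j=1 picked index 2: u0 ∈ [15/319, 48/319)
j=2 picked index 2: u0 ∈ [-14/319, 19/319)
j=3 picked index 4: u0 ∈ [12/319, 56/319)
j=4 picked index 4: u0 ∈ [-17/319, 27/319)
j=5 picked index 5: u0 ∈ [-2/319, 53/319)
j=6 picked index 5: u0 ∈ [-31/319, 24/319)
j=7 picked index 9: u0 ∈ [6/319, 50/319)
j=8 picked index 9: u0 ∈ [-23/319, 21/319)
j=9 picked index 10: u0 ∈ [-8/319, 2/11)
j=10 picked index 10: u0 ∈ [-37/319, 1/11)
intersection: [15/319, 19/319)

15/319 19/319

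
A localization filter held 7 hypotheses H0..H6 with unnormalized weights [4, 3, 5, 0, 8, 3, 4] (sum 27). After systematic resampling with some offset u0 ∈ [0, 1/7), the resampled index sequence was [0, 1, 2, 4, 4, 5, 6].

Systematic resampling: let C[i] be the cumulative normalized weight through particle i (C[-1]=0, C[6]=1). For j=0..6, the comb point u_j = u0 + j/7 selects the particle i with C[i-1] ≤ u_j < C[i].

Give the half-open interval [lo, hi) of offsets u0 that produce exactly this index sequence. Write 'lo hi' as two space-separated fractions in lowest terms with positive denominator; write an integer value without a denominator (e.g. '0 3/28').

5/189 22/189

C = [4/27, 7/27, 4/9, 4/9, 20/27, 23/27, 1]
j=0 picked index 0: u0 ∈ [0, 4/27)
j=1 picked index 1: u0 ∈ [1/189, 22/189)
j=2 picked index 2: u0 ∈ [-5/189, 10/63)
j=3 picked index 4: u0 ∈ [1/63, 59/189)
j=4 picked index 4: u0 ∈ [-8/63, 32/189)
j=5 picked index 5: u0 ∈ [5/189, 26/189)
j=6 picked index 6: u0 ∈ [-1/189, 1/7)
intersection: [5/189, 22/189)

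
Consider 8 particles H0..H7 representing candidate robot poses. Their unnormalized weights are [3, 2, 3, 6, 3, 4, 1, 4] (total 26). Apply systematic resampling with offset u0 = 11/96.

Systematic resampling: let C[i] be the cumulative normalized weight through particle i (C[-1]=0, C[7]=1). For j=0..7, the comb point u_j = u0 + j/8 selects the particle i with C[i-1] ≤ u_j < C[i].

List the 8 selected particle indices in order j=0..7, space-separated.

0 2 3 3 4 5 7 7

C = [3/26, 5/26, 4/13, 7/13, 17/26, 21/26, 11/13, 1]
j=0: u_0=11/96 ∈ [0, 3/26) → index 0
j=1: u_1=23/96 ∈ [5/26, 4/13) → index 2
j=2: u_2=35/96 ∈ [4/13, 7/13) → index 3
j=3: u_3=47/96 ∈ [4/13, 7/13) → index 3
j=4: u_4=59/96 ∈ [7/13, 17/26) → index 4
j=5: u_5=71/96 ∈ [17/26, 21/26) → index 5
j=6: u_6=83/96 ∈ [11/13, 1) → index 7
j=7: u_7=95/96 ∈ [11/13, 1) → index 7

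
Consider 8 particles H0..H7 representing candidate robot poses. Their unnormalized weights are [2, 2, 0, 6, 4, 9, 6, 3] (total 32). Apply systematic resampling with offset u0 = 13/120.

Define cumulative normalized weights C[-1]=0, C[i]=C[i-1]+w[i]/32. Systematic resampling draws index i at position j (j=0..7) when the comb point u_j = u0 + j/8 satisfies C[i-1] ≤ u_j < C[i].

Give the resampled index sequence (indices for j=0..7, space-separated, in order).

1 3 4 5 5 6 6 7

C = [1/16, 1/8, 1/8, 5/16, 7/16, 23/32, 29/32, 1]
j=0: u_0=13/120 ∈ [1/16, 1/8) → index 1
j=1: u_1=7/30 ∈ [1/8, 5/16) → index 3
j=2: u_2=43/120 ∈ [5/16, 7/16) → index 4
j=3: u_3=29/60 ∈ [7/16, 23/32) → index 5
j=4: u_4=73/120 ∈ [7/16, 23/32) → index 5
j=5: u_5=11/15 ∈ [23/32, 29/32) → index 6
j=6: u_6=103/120 ∈ [23/32, 29/32) → index 6
j=7: u_7=59/60 ∈ [29/32, 1) → index 7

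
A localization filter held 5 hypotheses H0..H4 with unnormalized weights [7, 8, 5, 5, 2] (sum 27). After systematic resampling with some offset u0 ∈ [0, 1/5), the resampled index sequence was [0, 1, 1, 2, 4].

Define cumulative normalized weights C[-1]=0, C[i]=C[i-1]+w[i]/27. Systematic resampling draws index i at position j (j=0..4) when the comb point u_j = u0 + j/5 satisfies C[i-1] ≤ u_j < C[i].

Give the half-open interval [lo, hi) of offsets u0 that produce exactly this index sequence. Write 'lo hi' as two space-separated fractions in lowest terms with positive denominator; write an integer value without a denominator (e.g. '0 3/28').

C = [7/27, 5/9, 20/27, 25/27, 1]
j=0 picked index 0: u0 ∈ [0, 7/27)
j=1 picked index 1: u0 ∈ [8/135, 16/45)
j=2 picked index 1: u0 ∈ [-19/135, 7/45)
j=3 picked index 2: u0 ∈ [-2/45, 19/135)
j=4 picked index 4: u0 ∈ [17/135, 1/5)
intersection: [17/135, 19/135)

17/135 19/135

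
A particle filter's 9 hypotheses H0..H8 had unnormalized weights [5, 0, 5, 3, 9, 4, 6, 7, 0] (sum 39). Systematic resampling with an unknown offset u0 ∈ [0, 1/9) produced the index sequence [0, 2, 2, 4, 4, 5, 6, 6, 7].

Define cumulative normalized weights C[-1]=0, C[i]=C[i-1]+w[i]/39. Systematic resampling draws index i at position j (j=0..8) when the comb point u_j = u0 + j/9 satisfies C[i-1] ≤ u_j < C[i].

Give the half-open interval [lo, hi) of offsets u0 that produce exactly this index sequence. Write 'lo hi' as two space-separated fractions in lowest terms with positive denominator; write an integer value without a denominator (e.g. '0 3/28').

2/117 4/117

C = [5/39, 5/39, 10/39, 1/3, 22/39, 2/3, 32/39, 1, 1]
j=0 picked index 0: u0 ∈ [0, 5/39)
j=1 picked index 2: u0 ∈ [2/117, 17/117)
j=2 picked index 2: u0 ∈ [-11/117, 4/117)
j=3 picked index 4: u0 ∈ [0, 3/13)
j=4 picked index 4: u0 ∈ [-1/9, 14/117)
j=5 picked index 5: u0 ∈ [1/117, 1/9)
j=6 picked index 6: u0 ∈ [0, 2/13)
j=7 picked index 6: u0 ∈ [-1/9, 5/117)
j=8 picked index 7: u0 ∈ [-8/117, 1/9)
intersection: [2/117, 4/117)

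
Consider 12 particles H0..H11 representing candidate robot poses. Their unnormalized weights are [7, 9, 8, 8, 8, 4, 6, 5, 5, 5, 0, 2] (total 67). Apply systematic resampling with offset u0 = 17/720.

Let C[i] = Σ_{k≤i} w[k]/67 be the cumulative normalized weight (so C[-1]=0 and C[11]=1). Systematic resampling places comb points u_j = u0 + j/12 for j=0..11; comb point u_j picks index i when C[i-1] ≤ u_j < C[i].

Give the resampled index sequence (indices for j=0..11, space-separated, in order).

C = [7/67, 16/67, 24/67, 32/67, 40/67, 44/67, 50/67, 55/67, 60/67, 65/67, 65/67, 1]
j=0: u_0=17/720 ∈ [0, 7/67) → index 0
j=1: u_1=77/720 ∈ [7/67, 16/67) → index 1
j=2: u_2=137/720 ∈ [7/67, 16/67) → index 1
j=3: u_3=197/720 ∈ [16/67, 24/67) → index 2
j=4: u_4=257/720 ∈ [16/67, 24/67) → index 2
j=5: u_5=317/720 ∈ [24/67, 32/67) → index 3
j=6: u_6=377/720 ∈ [32/67, 40/67) → index 4
j=7: u_7=437/720 ∈ [40/67, 44/67) → index 5
j=8: u_8=497/720 ∈ [44/67, 50/67) → index 6
j=9: u_9=557/720 ∈ [50/67, 55/67) → index 7
j=10: u_10=617/720 ∈ [55/67, 60/67) → index 8
j=11: u_11=677/720 ∈ [60/67, 65/67) → index 9

0 1 1 2 2 3 4 5 6 7 8 9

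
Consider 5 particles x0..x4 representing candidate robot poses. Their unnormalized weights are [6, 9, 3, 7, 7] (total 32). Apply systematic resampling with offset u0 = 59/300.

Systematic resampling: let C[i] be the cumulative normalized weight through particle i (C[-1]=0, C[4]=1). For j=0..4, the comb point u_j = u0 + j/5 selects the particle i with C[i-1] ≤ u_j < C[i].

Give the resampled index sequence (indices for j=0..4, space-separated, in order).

C = [3/16, 15/32, 9/16, 25/32, 1]
j=0: u_0=59/300 ∈ [3/16, 15/32) → index 1
j=1: u_1=119/300 ∈ [3/16, 15/32) → index 1
j=2: u_2=179/300 ∈ [9/16, 25/32) → index 3
j=3: u_3=239/300 ∈ [25/32, 1) → index 4
j=4: u_4=299/300 ∈ [25/32, 1) → index 4

1 1 3 4 4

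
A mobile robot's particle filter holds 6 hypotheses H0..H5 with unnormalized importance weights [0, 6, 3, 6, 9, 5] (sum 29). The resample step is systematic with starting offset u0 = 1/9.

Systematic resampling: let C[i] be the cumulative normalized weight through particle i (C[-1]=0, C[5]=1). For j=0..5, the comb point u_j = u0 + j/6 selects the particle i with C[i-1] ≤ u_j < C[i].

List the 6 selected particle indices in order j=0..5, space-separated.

C = [0, 6/29, 9/29, 15/29, 24/29, 1]
j=0: u_0=1/9 ∈ [0, 6/29) → index 1
j=1: u_1=5/18 ∈ [6/29, 9/29) → index 2
j=2: u_2=4/9 ∈ [9/29, 15/29) → index 3
j=3: u_3=11/18 ∈ [15/29, 24/29) → index 4
j=4: u_4=7/9 ∈ [15/29, 24/29) → index 4
j=5: u_5=17/18 ∈ [24/29, 1) → index 5

1 2 3 4 4 5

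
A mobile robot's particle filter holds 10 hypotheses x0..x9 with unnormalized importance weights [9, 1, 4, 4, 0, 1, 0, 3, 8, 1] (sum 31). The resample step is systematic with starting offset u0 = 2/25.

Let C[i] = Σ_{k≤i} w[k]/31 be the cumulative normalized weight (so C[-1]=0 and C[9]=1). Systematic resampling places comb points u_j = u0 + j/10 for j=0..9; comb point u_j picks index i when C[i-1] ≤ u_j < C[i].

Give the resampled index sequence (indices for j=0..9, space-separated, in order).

C = [9/31, 10/31, 14/31, 18/31, 18/31, 19/31, 19/31, 22/31, 30/31, 1]
j=0: u_0=2/25 ∈ [0, 9/31) → index 0
j=1: u_1=9/50 ∈ [0, 9/31) → index 0
j=2: u_2=7/25 ∈ [0, 9/31) → index 0
j=3: u_3=19/50 ∈ [10/31, 14/31) → index 2
j=4: u_4=12/25 ∈ [14/31, 18/31) → index 3
j=5: u_5=29/50 ∈ [14/31, 18/31) → index 3
j=6: u_6=17/25 ∈ [19/31, 22/31) → index 7
j=7: u_7=39/50 ∈ [22/31, 30/31) → index 8
j=8: u_8=22/25 ∈ [22/31, 30/31) → index 8
j=9: u_9=49/50 ∈ [30/31, 1) → index 9

0 0 0 2 3 3 7 8 8 9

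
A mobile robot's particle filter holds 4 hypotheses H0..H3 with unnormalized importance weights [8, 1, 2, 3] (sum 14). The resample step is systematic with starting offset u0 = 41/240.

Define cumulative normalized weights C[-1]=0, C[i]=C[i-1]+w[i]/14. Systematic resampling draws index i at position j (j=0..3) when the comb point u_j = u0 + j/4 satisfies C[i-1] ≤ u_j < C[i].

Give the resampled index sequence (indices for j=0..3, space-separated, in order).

C = [4/7, 9/14, 11/14, 1]
j=0: u_0=41/240 ∈ [0, 4/7) → index 0
j=1: u_1=101/240 ∈ [0, 4/7) → index 0
j=2: u_2=161/240 ∈ [9/14, 11/14) → index 2
j=3: u_3=221/240 ∈ [11/14, 1) → index 3

0 0 2 3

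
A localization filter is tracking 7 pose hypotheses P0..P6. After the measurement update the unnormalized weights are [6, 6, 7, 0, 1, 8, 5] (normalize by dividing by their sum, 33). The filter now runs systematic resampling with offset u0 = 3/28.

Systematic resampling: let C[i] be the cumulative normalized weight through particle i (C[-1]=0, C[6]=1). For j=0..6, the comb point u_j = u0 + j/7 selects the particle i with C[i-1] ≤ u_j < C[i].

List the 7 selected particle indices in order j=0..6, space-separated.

C = [2/11, 4/11, 19/33, 19/33, 20/33, 28/33, 1]
j=0: u_0=3/28 ∈ [0, 2/11) → index 0
j=1: u_1=1/4 ∈ [2/11, 4/11) → index 1
j=2: u_2=11/28 ∈ [4/11, 19/33) → index 2
j=3: u_3=15/28 ∈ [4/11, 19/33) → index 2
j=4: u_4=19/28 ∈ [20/33, 28/33) → index 5
j=5: u_5=23/28 ∈ [20/33, 28/33) → index 5
j=6: u_6=27/28 ∈ [28/33, 1) → index 6

0 1 2 2 5 5 6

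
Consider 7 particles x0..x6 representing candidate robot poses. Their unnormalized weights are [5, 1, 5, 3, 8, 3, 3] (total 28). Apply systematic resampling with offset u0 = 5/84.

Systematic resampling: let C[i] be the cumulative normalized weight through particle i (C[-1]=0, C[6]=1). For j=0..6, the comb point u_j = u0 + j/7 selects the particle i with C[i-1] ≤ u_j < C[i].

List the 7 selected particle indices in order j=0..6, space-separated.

C = [5/28, 3/14, 11/28, 1/2, 11/14, 25/28, 1]
j=0: u_0=5/84 ∈ [0, 5/28) → index 0
j=1: u_1=17/84 ∈ [5/28, 3/14) → index 1
j=2: u_2=29/84 ∈ [3/14, 11/28) → index 2
j=3: u_3=41/84 ∈ [11/28, 1/2) → index 3
j=4: u_4=53/84 ∈ [1/2, 11/14) → index 4
j=5: u_5=65/84 ∈ [1/2, 11/14) → index 4
j=6: u_6=11/12 ∈ [25/28, 1) → index 6

0 1 2 3 4 4 6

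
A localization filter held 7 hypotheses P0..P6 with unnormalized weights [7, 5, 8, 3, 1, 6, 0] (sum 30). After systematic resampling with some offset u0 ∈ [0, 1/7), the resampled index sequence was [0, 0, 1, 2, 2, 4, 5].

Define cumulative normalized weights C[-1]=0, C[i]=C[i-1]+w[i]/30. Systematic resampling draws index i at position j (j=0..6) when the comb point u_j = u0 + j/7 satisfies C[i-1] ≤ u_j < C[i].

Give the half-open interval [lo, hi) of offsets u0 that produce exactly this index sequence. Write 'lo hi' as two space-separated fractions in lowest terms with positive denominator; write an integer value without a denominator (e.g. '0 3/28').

11/210 3/35

C = [7/30, 2/5, 2/3, 23/30, 4/5, 1, 1]
j=0 picked index 0: u0 ∈ [0, 7/30)
j=1 picked index 0: u0 ∈ [-1/7, 19/210)
j=2 picked index 1: u0 ∈ [-11/210, 4/35)
j=3 picked index 2: u0 ∈ [-1/35, 5/21)
j=4 picked index 2: u0 ∈ [-6/35, 2/21)
j=5 picked index 4: u0 ∈ [11/210, 3/35)
j=6 picked index 5: u0 ∈ [-2/35, 1/7)
intersection: [11/210, 3/35)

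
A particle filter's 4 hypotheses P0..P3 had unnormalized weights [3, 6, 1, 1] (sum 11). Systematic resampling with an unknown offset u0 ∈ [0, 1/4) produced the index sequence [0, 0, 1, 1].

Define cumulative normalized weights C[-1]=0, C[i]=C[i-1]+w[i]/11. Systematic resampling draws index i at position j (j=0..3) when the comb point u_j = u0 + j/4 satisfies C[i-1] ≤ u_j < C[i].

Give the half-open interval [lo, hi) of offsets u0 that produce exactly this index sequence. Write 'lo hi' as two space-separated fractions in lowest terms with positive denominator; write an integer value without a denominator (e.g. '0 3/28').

0 1/44

C = [3/11, 9/11, 10/11, 1]
j=0 picked index 0: u0 ∈ [0, 3/11)
j=1 picked index 0: u0 ∈ [-1/4, 1/44)
j=2 picked index 1: u0 ∈ [-5/22, 7/22)
j=3 picked index 1: u0 ∈ [-21/44, 3/44)
intersection: [0, 1/44)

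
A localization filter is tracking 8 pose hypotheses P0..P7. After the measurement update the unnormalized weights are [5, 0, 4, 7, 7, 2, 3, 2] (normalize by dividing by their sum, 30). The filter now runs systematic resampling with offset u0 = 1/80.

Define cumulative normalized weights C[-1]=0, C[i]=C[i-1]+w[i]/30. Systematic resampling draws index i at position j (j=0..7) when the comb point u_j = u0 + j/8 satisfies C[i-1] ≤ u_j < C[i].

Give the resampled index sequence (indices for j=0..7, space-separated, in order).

C = [1/6, 1/6, 3/10, 8/15, 23/30, 5/6, 14/15, 1]
j=0: u_0=1/80 ∈ [0, 1/6) → index 0
j=1: u_1=11/80 ∈ [0, 1/6) → index 0
j=2: u_2=21/80 ∈ [1/6, 3/10) → index 2
j=3: u_3=31/80 ∈ [3/10, 8/15) → index 3
j=4: u_4=41/80 ∈ [3/10, 8/15) → index 3
j=5: u_5=51/80 ∈ [8/15, 23/30) → index 4
j=6: u_6=61/80 ∈ [8/15, 23/30) → index 4
j=7: u_7=71/80 ∈ [5/6, 14/15) → index 6

0 0 2 3 3 4 4 6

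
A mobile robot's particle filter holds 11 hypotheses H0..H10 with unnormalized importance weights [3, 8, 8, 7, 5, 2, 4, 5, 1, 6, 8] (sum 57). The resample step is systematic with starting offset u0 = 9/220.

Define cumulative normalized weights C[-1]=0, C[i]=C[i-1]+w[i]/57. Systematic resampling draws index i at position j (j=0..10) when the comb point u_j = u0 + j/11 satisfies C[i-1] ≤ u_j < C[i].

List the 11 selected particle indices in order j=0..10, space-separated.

C = [1/19, 11/57, 1/3, 26/57, 31/57, 11/19, 37/57, 14/19, 43/57, 49/57, 1]
j=0: u_0=9/220 ∈ [0, 1/19) → index 0
j=1: u_1=29/220 ∈ [1/19, 11/57) → index 1
j=2: u_2=49/220 ∈ [11/57, 1/3) → index 2
j=3: u_3=69/220 ∈ [11/57, 1/3) → index 2
j=4: u_4=89/220 ∈ [1/3, 26/57) → index 3
j=5: u_5=109/220 ∈ [26/57, 31/57) → index 4
j=6: u_6=129/220 ∈ [11/19, 37/57) → index 6
j=7: u_7=149/220 ∈ [37/57, 14/19) → index 7
j=8: u_8=169/220 ∈ [43/57, 49/57) → index 9
j=9: u_9=189/220 ∈ [43/57, 49/57) → index 9
j=10: u_10=19/20 ∈ [49/57, 1) → index 10

0 1 2 2 3 4 6 7 9 9 10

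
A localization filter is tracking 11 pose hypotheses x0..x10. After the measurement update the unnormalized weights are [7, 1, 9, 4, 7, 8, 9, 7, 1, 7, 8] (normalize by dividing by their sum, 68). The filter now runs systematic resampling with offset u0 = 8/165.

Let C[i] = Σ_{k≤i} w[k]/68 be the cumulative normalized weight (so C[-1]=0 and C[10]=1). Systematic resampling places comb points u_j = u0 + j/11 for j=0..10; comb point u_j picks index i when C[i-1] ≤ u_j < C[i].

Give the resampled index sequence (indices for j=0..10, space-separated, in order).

C = [7/68, 2/17, 1/4, 21/68, 7/17, 9/17, 45/68, 13/17, 53/68, 15/17, 1]
j=0: u_0=8/165 ∈ [0, 7/68) → index 0
j=1: u_1=23/165 ∈ [2/17, 1/4) → index 2
j=2: u_2=38/165 ∈ [2/17, 1/4) → index 2
j=3: u_3=53/165 ∈ [21/68, 7/17) → index 4
j=4: u_4=68/165 ∈ [7/17, 9/17) → index 5
j=5: u_5=83/165 ∈ [7/17, 9/17) → index 5
j=6: u_6=98/165 ∈ [9/17, 45/68) → index 6
j=7: u_7=113/165 ∈ [45/68, 13/17) → index 7
j=8: u_8=128/165 ∈ [13/17, 53/68) → index 8
j=9: u_9=13/15 ∈ [53/68, 15/17) → index 9
j=10: u_10=158/165 ∈ [15/17, 1) → index 10

0 2 2 4 5 5 6 7 8 9 10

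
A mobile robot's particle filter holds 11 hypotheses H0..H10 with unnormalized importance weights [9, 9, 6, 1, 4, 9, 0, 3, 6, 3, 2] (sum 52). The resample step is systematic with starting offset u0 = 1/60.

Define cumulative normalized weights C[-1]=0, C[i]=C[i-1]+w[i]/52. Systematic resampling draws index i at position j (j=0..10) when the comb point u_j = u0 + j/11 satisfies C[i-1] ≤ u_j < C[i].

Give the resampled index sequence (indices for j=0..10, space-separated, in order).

C = [9/52, 9/26, 6/13, 25/52, 29/52, 19/26, 19/26, 41/52, 47/52, 25/26, 1]
j=0: u_0=1/60 ∈ [0, 9/52) → index 0
j=1: u_1=71/660 ∈ [0, 9/52) → index 0
j=2: u_2=131/660 ∈ [9/52, 9/26) → index 1
j=3: u_3=191/660 ∈ [9/52, 9/26) → index 1
j=4: u_4=251/660 ∈ [9/26, 6/13) → index 2
j=5: u_5=311/660 ∈ [6/13, 25/52) → index 3
j=6: u_6=371/660 ∈ [29/52, 19/26) → index 5
j=7: u_7=431/660 ∈ [29/52, 19/26) → index 5
j=8: u_8=491/660 ∈ [19/26, 41/52) → index 7
j=9: u_9=551/660 ∈ [41/52, 47/52) → index 8
j=10: u_10=611/660 ∈ [47/52, 25/26) → index 9

0 0 1 1 2 3 5 5 7 8 9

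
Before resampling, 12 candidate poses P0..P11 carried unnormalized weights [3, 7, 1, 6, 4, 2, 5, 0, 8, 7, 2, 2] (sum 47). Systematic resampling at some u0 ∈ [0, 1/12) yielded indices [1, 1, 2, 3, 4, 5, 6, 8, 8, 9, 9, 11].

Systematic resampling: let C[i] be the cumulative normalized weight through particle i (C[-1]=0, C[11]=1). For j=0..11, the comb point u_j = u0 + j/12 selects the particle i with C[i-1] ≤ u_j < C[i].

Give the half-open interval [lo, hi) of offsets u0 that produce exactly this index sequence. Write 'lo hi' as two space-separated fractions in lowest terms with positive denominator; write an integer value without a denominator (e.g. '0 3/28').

3/47 19/282

C = [3/47, 10/47, 11/47, 17/47, 21/47, 23/47, 28/47, 28/47, 36/47, 43/47, 45/47, 1]
j=0 picked index 1: u0 ∈ [3/47, 10/47)
j=1 picked index 1: u0 ∈ [-11/564, 73/564)
j=2 picked index 2: u0 ∈ [13/282, 19/282)
j=3 picked index 3: u0 ∈ [-3/188, 21/188)
j=4 picked index 4: u0 ∈ [4/141, 16/141)
j=5 picked index 5: u0 ∈ [17/564, 41/564)
j=6 picked index 6: u0 ∈ [-1/94, 9/94)
j=7 picked index 8: u0 ∈ [7/564, 103/564)
j=8 picked index 8: u0 ∈ [-10/141, 14/141)
j=9 picked index 9: u0 ∈ [3/188, 31/188)
j=10 picked index 9: u0 ∈ [-19/282, 23/282)
j=11 picked index 11: u0 ∈ [23/564, 1/12)
intersection: [3/47, 19/282)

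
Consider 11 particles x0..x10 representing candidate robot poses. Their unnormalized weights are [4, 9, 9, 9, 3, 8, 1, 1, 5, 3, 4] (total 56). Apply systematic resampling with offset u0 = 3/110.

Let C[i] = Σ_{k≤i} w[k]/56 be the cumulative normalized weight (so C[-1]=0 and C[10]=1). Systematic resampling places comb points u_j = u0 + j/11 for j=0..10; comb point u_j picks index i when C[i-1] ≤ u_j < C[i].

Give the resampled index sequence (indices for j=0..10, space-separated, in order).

C = [1/14, 13/56, 11/28, 31/56, 17/28, 3/4, 43/56, 11/14, 7/8, 13/14, 1]
j=0: u_0=3/110 ∈ [0, 1/14) → index 0
j=1: u_1=13/110 ∈ [1/14, 13/56) → index 1
j=2: u_2=23/110 ∈ [1/14, 13/56) → index 1
j=3: u_3=3/10 ∈ [13/56, 11/28) → index 2
j=4: u_4=43/110 ∈ [13/56, 11/28) → index 2
j=5: u_5=53/110 ∈ [11/28, 31/56) → index 3
j=6: u_6=63/110 ∈ [31/56, 17/28) → index 4
j=7: u_7=73/110 ∈ [17/28, 3/4) → index 5
j=8: u_8=83/110 ∈ [3/4, 43/56) → index 6
j=9: u_9=93/110 ∈ [11/14, 7/8) → index 8
j=10: u_10=103/110 ∈ [13/14, 1) → index 10

0 1 1 2 2 3 4 5 6 8 10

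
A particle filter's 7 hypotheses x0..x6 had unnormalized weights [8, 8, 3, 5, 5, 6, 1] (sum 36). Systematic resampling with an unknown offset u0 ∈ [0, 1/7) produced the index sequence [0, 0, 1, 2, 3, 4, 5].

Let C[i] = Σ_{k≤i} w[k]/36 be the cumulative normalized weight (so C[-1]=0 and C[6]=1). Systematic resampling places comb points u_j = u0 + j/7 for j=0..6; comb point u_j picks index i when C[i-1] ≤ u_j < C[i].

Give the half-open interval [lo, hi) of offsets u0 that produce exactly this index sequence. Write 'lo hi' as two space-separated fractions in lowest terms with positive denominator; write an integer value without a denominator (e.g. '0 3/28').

C = [2/9, 4/9, 19/36, 2/3, 29/36, 35/36, 1]
j=0 picked index 0: u0 ∈ [0, 2/9)
j=1 picked index 0: u0 ∈ [-1/7, 5/63)
j=2 picked index 1: u0 ∈ [-4/63, 10/63)
j=3 picked index 2: u0 ∈ [1/63, 25/252)
j=4 picked index 3: u0 ∈ [-11/252, 2/21)
j=5 picked index 4: u0 ∈ [-1/21, 23/252)
j=6 picked index 5: u0 ∈ [-13/252, 29/252)
intersection: [1/63, 5/63)

1/63 5/63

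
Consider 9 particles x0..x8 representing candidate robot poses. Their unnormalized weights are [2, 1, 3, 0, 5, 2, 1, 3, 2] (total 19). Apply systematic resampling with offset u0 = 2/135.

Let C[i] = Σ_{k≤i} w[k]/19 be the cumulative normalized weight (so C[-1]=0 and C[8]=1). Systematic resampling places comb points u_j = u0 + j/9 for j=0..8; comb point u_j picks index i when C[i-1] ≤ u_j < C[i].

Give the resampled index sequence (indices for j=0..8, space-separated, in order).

0 1 2 4 4 4 5 7 8

C = [2/19, 3/19, 6/19, 6/19, 11/19, 13/19, 14/19, 17/19, 1]
j=0: u_0=2/135 ∈ [0, 2/19) → index 0
j=1: u_1=17/135 ∈ [2/19, 3/19) → index 1
j=2: u_2=32/135 ∈ [3/19, 6/19) → index 2
j=3: u_3=47/135 ∈ [6/19, 11/19) → index 4
j=4: u_4=62/135 ∈ [6/19, 11/19) → index 4
j=5: u_5=77/135 ∈ [6/19, 11/19) → index 4
j=6: u_6=92/135 ∈ [11/19, 13/19) → index 5
j=7: u_7=107/135 ∈ [14/19, 17/19) → index 7
j=8: u_8=122/135 ∈ [17/19, 1) → index 8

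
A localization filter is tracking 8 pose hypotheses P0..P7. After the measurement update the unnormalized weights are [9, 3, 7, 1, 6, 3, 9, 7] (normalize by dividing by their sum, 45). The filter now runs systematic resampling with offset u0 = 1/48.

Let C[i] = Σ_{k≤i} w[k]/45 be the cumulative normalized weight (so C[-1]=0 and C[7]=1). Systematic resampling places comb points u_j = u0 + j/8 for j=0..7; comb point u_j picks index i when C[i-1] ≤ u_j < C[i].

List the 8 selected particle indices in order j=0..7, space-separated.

C = [1/5, 4/15, 19/45, 4/9, 26/45, 29/45, 38/45, 1]
j=0: u_0=1/48 ∈ [0, 1/5) → index 0
j=1: u_1=7/48 ∈ [0, 1/5) → index 0
j=2: u_2=13/48 ∈ [4/15, 19/45) → index 2
j=3: u_3=19/48 ∈ [4/15, 19/45) → index 2
j=4: u_4=25/48 ∈ [4/9, 26/45) → index 4
j=5: u_5=31/48 ∈ [29/45, 38/45) → index 6
j=6: u_6=37/48 ∈ [29/45, 38/45) → index 6
j=7: u_7=43/48 ∈ [38/45, 1) → index 7

0 0 2 2 4 6 6 7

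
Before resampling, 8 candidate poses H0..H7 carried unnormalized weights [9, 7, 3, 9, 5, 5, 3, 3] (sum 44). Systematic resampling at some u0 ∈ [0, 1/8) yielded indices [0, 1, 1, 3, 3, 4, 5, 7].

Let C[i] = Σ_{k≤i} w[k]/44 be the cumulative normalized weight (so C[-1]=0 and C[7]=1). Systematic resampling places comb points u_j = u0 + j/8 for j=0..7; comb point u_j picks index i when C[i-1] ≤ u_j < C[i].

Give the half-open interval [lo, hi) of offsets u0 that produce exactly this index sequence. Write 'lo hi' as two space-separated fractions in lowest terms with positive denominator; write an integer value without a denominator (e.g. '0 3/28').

7/88 5/44

C = [9/44, 4/11, 19/44, 7/11, 3/4, 19/22, 41/44, 1]
j=0 picked index 0: u0 ∈ [0, 9/44)
j=1 picked index 1: u0 ∈ [7/88, 21/88)
j=2 picked index 1: u0 ∈ [-1/22, 5/44)
j=3 picked index 3: u0 ∈ [5/88, 23/88)
j=4 picked index 3: u0 ∈ [-3/44, 3/22)
j=5 picked index 4: u0 ∈ [1/88, 1/8)
j=6 picked index 5: u0 ∈ [0, 5/44)
j=7 picked index 7: u0 ∈ [5/88, 1/8)
intersection: [7/88, 5/44)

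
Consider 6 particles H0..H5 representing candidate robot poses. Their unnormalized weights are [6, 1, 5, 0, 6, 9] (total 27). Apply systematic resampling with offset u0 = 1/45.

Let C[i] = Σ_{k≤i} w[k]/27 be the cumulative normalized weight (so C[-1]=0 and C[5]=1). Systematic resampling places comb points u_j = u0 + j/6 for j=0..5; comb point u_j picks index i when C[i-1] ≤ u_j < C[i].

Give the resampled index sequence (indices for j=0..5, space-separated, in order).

0 0 2 4 5 5

C = [2/9, 7/27, 4/9, 4/9, 2/3, 1]
j=0: u_0=1/45 ∈ [0, 2/9) → index 0
j=1: u_1=17/90 ∈ [0, 2/9) → index 0
j=2: u_2=16/45 ∈ [7/27, 4/9) → index 2
j=3: u_3=47/90 ∈ [4/9, 2/3) → index 4
j=4: u_4=31/45 ∈ [2/3, 1) → index 5
j=5: u_5=77/90 ∈ [2/3, 1) → index 5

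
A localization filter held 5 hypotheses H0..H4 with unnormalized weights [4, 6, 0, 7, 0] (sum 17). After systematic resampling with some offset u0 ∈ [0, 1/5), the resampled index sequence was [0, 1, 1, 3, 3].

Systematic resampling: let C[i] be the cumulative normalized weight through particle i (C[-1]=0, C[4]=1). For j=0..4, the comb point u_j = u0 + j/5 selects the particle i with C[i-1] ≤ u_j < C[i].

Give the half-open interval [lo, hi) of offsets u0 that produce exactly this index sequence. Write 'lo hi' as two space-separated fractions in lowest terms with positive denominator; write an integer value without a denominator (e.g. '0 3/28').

3/85 16/85

C = [4/17, 10/17, 10/17, 1, 1]
j=0 picked index 0: u0 ∈ [0, 4/17)
j=1 picked index 1: u0 ∈ [3/85, 33/85)
j=2 picked index 1: u0 ∈ [-14/85, 16/85)
j=3 picked index 3: u0 ∈ [-1/85, 2/5)
j=4 picked index 3: u0 ∈ [-18/85, 1/5)
intersection: [3/85, 16/85)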